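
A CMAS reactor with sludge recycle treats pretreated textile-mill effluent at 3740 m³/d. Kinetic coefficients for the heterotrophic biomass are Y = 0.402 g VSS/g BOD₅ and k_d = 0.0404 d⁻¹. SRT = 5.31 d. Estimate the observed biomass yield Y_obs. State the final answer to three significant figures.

Y_obs ≈ 0.331 g VSS/g BOD₅

The observed yield is Y_obs = Y/(1 + k_d·θ_c) = 0.402 / (1 + 0.0404 × 5.31) = 0.402 / 1.215 = 0.3310 g VSS per g BOD₅ removed.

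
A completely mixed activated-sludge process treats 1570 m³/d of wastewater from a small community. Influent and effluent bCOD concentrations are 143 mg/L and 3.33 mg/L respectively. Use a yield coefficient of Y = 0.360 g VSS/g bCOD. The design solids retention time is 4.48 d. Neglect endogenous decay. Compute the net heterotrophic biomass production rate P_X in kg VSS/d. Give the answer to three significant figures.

With endogenous decay neglected, the observed yield equals the true yield: Y_obs = Y = 0.360 g VSS/g bCOD.
Mass of bCOD removed per day: Q(S₀ − S) = 1570 × 139.7 g/m³ = 219.3 kg/d.
Biomass produced: P_X = Y_obs·Q·ΔS = 0.3600 × 219.3 ≈ 78.94 kg VSS/d.

P_X ≈ 78.9 kg VSS/d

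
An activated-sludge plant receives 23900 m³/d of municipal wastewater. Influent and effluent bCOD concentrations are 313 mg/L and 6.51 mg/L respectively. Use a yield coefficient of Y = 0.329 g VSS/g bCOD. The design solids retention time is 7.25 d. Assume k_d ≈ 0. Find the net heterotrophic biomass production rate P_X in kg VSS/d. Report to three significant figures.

P_X ≈ 2410 kg VSS/d

No decay correction is needed, so Y_obs = Y = 0.329.
Substrate removed = Q·(S₀ − S) = 23900 m³/d × (313 − 6.51) g/m³ = 7.33×10^6 g/d = 7325 kg/d.
So the net sludge growth is P_X = 0.3290 × 7325 = 2410 kg VSS/d.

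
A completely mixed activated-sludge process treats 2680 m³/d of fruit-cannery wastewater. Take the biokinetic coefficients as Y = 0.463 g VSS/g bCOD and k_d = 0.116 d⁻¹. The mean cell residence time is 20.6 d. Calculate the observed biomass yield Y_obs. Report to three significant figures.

Correct the yield for decay: Y_obs = Y/(1 + k_d θ_c) = 0.463 / (1 + 0.116 × 20.6) = 0.463 / 3.390 = 0.1366.

Y_obs ≈ 0.137 g VSS/g bCOD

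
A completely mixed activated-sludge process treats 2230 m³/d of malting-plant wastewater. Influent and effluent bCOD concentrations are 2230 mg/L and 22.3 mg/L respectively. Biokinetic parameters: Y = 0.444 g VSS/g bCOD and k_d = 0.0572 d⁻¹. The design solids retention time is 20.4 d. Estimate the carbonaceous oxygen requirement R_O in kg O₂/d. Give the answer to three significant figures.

R_O ≈ 3490 kg O₂/d

Y_obs = Y / (1 + k_d θ_c) = 0.444 / (1 + 0.0572 × 20.4) = 0.444 / 2.167 = 0.2049.
Mass of bCOD removed per day: Q(S₀ − S) = 2230 × 2208 g/m³ = 4923 kg/d.
P_X = Y_obs·Q·(S₀ − S) = 0.2049 × 4923 = 1009 kg VSS/d.
R_O = Q·ΔS − 1.42 P_X = 4923 − 1432 = 3491 kg O₂/d.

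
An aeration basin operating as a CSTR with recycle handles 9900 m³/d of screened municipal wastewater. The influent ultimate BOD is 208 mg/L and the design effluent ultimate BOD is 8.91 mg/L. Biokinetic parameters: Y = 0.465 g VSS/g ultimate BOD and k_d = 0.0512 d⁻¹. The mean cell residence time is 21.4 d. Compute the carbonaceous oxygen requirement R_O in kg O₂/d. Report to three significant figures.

R_O ≈ 1350 kg O₂/d

Correct the yield for decay: Y_obs = Y/(1 + k_d θ_c) = 0.465 / (1 + 0.0512 × 21.4) = 0.465 / 2.096 = 0.2219.
ΔS = 208 − 8.91 = 199.1 mg/L, so the substrate removal rate is 9900 × 199.1/1000 = 1971 kg ultimate BOD/d.
P_X = Y_obs·Q·(S₀ − S) = 0.2219 × 1971 = 437.3 kg VSS/d.
Carbonaceous O₂ demand = substrate oxidised − cell-mass equivalent = 1971 − 1.42 × 437.3 = 1350 kg O₂/d.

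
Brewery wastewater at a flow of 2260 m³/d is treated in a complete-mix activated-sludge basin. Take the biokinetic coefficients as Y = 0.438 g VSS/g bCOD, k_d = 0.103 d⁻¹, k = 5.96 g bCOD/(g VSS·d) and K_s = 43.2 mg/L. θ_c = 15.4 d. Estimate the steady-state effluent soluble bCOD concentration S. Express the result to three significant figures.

S ≈ 2.97 mg/L

For a completely mixed reactor with recycle the Lawrence–McCarty relation gives S = K_s·(1 + k_d·θ_c) / [θ_c·(Y·k − k_d) − 1] = 43.2 × (1 + 0.103 × 15.4) / [15.4 × (0.438 × 5.96 − 0.103) − 1] = 111.7 / 37.62 = 2.970 mg/L.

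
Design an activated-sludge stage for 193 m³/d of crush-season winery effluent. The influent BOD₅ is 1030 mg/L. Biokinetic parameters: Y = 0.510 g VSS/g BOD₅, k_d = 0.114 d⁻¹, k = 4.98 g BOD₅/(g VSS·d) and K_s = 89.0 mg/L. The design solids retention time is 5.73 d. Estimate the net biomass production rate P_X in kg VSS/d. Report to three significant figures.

P_X ≈ 60.6 kg VSS/d

For a completely mixed reactor with recycle the Lawrence–McCarty relation gives S = K_s·(1 + k_d·θ_c) / [θ_c·(Y·k − k_d) − 1] = 89.0 × (1 + 0.114 × 5.73) / [5.73 × (0.510 × 4.98 − 0.114) − 1] = 147.1 / 12.90 = 11.41 mg/L.
Y_obs = Y / (1 + k_d θ_c) = 0.510 / (1 + 0.114 × 5.73) = 0.510 / 1.653 = 0.3085.
Q·(S₀ − S) = 193 × (1030 − 11.4) × 10⁻³ = 196.6 kg/d removed.
So the net sludge growth is P_X = 0.3085 × 196.6 = 60.65 kg VSS/d.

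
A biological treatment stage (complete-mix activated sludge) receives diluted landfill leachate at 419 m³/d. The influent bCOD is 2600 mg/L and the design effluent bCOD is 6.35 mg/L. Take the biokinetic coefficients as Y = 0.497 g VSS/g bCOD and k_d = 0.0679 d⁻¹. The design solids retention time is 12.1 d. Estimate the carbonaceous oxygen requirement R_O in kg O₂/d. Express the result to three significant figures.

R_O ≈ 666 kg O₂/d

The observed yield is Y_obs = Y/(1 + k_d·θ_c) = 0.497 / (1 + 0.0679 × 12.1) = 0.497 / 1.822 = 0.2728 g VSS per g bCOD removed.
ΔS = 2600 − 6.35 = 2594 mg/L, so the substrate removal rate is 419 × 2594/1000 = 1087 kg bCOD/d.
Biomass synthesised: P_X = Y_obs × 1087 = 296.5 kg VSS/d.
Carbonaceous O₂ demand = substrate oxidised − cell-mass equivalent = 1087 − 1.42 × 296.5 = 665.7 kg O₂/d.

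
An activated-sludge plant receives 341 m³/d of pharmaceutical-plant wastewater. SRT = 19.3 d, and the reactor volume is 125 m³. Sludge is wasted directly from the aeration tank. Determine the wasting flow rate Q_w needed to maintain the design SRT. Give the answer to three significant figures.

For wasting at MLVSS concentration, Q_w = V/θ_c = 125.0/19.3 = 6.477 m³/d.

Q_w ≈ 6.48 m³/d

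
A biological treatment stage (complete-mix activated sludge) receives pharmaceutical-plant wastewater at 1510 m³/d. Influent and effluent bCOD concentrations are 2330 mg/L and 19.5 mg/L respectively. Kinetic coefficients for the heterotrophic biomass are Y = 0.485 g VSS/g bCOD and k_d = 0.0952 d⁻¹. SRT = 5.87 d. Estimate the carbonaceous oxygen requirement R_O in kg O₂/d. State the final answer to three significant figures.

Y_obs = Y / (1 + k_d θ_c) = 0.485 / (1 + 0.0952 × 5.87) = 0.485 / 1.559 = 0.3111.
Substrate removed = Q·(S₀ − S) = 1510 m³/d × (2330 − 19.5) g/m³ = 3.49×10^6 g/d = 3489 kg/d.
Net sludge production P_X = 0.3111 × 3489 = 1085 kg VSS/d.
R_O = Q·(S₀ − S) − 1.42·P_X = 3489 − 1.42 × 1085 = 1947 kg O₂/d.

R_O ≈ 1950 kg O₂/d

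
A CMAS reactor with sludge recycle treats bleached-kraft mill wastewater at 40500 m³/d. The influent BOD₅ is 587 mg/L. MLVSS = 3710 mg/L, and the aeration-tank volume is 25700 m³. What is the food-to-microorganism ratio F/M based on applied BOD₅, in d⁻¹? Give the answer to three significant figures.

Food-to-microorganism ratio F/M = Q S₀ / (V X) = 40500 × 587 / (25700 × 3710) = 0.2493 d⁻¹.

F/M ≈ 0.249 d⁻¹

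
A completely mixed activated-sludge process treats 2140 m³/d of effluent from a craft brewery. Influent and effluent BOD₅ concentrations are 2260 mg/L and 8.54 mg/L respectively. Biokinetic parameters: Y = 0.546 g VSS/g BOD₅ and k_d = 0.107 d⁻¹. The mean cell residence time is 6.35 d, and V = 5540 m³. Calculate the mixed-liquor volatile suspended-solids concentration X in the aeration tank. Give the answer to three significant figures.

Solving the biomass balance for X: X = Y Q (S₀−S) θ_c / [V (1+k_d θ_c)] = 0.546 × 2140 × (2260 − 8.54) × 6.35 / [5540 × (1 + 0.107 × 6.35)] = 1795 mg/L.

X ≈ 1800 mg/L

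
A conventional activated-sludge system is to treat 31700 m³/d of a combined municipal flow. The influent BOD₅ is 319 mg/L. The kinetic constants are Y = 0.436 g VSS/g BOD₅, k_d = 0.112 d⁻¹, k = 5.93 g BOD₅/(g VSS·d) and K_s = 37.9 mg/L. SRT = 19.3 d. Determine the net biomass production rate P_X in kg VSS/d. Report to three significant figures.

For a completely mixed reactor with recycle the Lawrence–McCarty relation gives S = K_s·(1 + k_d·θ_c) / [θ_c·(Y·k − k_d) − 1] = 37.9 × (1 + 0.112 × 19.3) / [19.3 × (0.436 × 5.93 − 0.112) − 1] = 119.8 / 46.74 = 2.564 mg/L.
Y_obs = Y / (1 + k_d θ_c) = 0.436 / (1 + 0.112 × 19.3) = 0.436 / 3.162 = 0.1379.
Substrate removed = Q·(S₀ − S) = 31700 m³/d × (319 − 2.56) g/m³ = 1×10^7 g/d = 10031 kg/d.
P_X = Y_obs · Q(S₀ − S) = 0.1379 × 10031 = 1383 kg VSS/d.

P_X ≈ 1380 kg VSS/d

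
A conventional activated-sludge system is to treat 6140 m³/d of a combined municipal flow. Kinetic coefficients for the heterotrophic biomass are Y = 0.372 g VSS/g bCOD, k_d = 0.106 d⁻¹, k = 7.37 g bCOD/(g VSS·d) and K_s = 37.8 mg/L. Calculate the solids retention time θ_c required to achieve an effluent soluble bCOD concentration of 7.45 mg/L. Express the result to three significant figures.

θ_c ≈ 2.90 d

From 1/θ_c = Y·k·S/(K_s + S) − k_d: Y·k·S/(K_s+S) = 0.372 × 7.37 × 7.45 / (37.8 + 7.45) = 0.4514 d⁻¹.
Then 1/θ_c = μ − k_d = 0.4514 − 0.106 = 0.3454 d⁻¹, giving θ_c = 2.895 d.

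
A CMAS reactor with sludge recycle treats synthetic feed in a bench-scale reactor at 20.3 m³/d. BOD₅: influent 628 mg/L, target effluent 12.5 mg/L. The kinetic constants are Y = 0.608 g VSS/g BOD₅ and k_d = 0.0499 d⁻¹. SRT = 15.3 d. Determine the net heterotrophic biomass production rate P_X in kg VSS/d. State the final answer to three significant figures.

Y_obs = Y / (1 + k_d θ_c) = 0.608 / (1 + 0.0499 × 15.3) = 0.608 / 1.763 = 0.3448.
Substrate removed = Q·(S₀ − S) = 20.3 m³/d × (628 − 12.5) g/m³ = 1.25×10^4 g/d = 12.49 kg/d.
Biomass produced: P_X = Y_obs·Q·ΔS = 0.3448 × 12.49 ≈ 4.308 kg VSS/d.

P_X ≈ 4.31 kg VSS/d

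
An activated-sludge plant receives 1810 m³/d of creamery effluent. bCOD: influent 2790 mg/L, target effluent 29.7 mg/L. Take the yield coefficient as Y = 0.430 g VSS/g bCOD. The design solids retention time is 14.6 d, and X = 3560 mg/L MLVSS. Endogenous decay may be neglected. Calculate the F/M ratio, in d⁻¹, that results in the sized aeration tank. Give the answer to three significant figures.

F/M ≈ 0.161 d⁻¹

V·X = Y·Q·ΔS·θ_c gives V = 0.430 × 1810 × (2790 − 29.7) × 14.6 / 3560 = 8811 m³.
F/M = applied load / biomass = Q·S₀/(V·X) = 1810 × 2790 / (8811 × 3560) = 0.1610 d⁻¹.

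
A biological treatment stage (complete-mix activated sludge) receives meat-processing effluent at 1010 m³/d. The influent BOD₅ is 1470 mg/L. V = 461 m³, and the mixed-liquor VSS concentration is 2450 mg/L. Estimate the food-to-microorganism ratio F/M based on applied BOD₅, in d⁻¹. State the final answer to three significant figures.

F/M ≈ 1.31 d⁻¹

F/M = Q·S₀ / (V·X) = 1010 × 1470 / (461.0 × 2450) = 1.315 g BOD₅·(g VSS·d)⁻¹.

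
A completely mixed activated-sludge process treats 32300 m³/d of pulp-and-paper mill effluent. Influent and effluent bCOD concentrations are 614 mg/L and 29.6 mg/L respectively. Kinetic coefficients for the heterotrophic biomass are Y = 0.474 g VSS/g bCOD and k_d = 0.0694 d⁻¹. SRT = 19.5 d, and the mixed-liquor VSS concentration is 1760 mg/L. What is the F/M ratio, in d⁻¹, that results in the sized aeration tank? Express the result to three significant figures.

F/M ≈ 0.267 d⁻¹

Steady-state biomass mass balance: V·X·(1 + k_d·θ_c) = Y·Q·(S₀ − S)·θ_c, so V = 0.474 × 32300 × (614 − 29.6) × 19.5 / [1760 × (1 + 0.0694 × 19.5)] = 1.74×10^8 / 4142 = 42125 m³.
F/M = applied load / biomass = Q·S₀/(V·X) = 32300 × 614 / (42125 × 1760) = 0.2675 d⁻¹.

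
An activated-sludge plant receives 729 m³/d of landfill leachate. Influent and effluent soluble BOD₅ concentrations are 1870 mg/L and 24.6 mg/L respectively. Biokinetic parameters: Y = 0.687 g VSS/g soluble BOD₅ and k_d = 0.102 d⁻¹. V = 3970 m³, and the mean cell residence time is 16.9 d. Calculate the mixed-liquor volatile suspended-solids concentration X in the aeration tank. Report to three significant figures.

X = Y·Q·ΔS·θ_c / [V·(1 + k_d θ_c)] = 0.687 × 729 × (1870 − 24.6) × 16.9 / [3970 × (1 + 0.102 × 16.9)] = 1444 mg/L.

X ≈ 1440 mg/L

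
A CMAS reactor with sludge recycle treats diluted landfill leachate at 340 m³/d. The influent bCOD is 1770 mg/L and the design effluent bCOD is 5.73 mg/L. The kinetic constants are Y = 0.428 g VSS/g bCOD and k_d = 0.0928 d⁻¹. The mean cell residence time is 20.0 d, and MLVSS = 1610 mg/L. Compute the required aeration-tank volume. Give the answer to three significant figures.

Steady-state biomass mass balance: V·X·(1 + k_d·θ_c) = Y·Q·(S₀ − S)·θ_c, so V = 0.428 × 340 × (1770 − 5.73) × 20.0 / [1610 × (1 + 0.0928 × 20.0)] = 5.13×10^6 / 4598 = 1117 m³.

V ≈ 1120 m³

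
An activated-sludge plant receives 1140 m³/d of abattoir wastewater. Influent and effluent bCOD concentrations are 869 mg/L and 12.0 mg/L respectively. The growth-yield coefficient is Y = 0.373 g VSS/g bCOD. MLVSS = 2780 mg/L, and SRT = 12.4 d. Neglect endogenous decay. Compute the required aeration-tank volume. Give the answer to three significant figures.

V ≈ 1630 m³

Biomass mass balance (decay neglected): V·X = Y·Q·(S₀ − S)·θ_c, so V = 0.373 × 1140 × (869 − 12.0) × 12.4 / 2780 = 1625 m³.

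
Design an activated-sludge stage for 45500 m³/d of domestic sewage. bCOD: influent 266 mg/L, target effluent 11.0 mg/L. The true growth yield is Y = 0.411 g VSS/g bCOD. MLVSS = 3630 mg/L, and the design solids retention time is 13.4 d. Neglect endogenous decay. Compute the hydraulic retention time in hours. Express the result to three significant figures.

τ ≈ 9.29 h

V·X = Y·Q·ΔS·θ_c gives V = 0.411 × 45500 × (266 − 11.0) × 13.4 / 3630 = 17603 m³.
HRT = V/Q = 17603 m³ / 45500 m³·d⁻¹ = 0.3869 d × 24 = 9.285 h.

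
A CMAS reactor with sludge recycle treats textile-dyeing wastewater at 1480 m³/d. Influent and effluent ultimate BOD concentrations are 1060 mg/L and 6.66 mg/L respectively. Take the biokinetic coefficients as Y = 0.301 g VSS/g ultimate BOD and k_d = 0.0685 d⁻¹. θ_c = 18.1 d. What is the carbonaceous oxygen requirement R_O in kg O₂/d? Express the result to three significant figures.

Observed yield with endogenous decay: Y_obs = Y / (1 + k_d·θ_c) = 0.301 / (1 + 0.0685 × 18.1) = 0.301 / 2.240 = 0.1344 g VSS/g ultimate BOD.
Substrate removed = Q·(S₀ − S) = 1480 m³/d × (1060 − 6.66) g/m³ = 1.56×10^6 g/d = 1559 kg/d.
Biomass synthesised: P_X = Y_obs × 1559 = 209.5 kg VSS/d.
R_O = Q·ΔS − 1.42 P_X = 1559 − 297.5 = 1261 kg O₂/d.

R_O ≈ 1260 kg O₂/d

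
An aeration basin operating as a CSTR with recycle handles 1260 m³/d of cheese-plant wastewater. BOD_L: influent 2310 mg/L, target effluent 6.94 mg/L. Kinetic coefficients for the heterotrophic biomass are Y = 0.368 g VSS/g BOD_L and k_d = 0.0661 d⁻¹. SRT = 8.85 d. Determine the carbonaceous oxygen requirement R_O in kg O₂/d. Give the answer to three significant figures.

R_O ≈ 1950 kg O₂/d

The observed yield is Y_obs = Y/(1 + k_d·θ_c) = 0.368 / (1 + 0.0661 × 8.85) = 0.368 / 1.585 = 0.2322 g VSS per g BOD_L removed.
Mass of BOD_L removed per day: Q(S₀ − S) = 1260 × 2303 g/m³ = 2902 kg/d.
Biomass synthesised: P_X = Y_obs × 2902 = 673.7 kg VSS/d.
R_O = Q·ΔS − 1.42 P_X = 2902 − 956.7 = 1945 kg O₂/d.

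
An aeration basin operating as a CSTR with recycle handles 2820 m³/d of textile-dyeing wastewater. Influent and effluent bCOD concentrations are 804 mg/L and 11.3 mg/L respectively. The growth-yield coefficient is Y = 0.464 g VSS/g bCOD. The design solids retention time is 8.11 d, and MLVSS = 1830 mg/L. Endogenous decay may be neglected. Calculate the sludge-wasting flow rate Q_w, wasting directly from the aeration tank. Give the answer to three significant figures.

V·X = Y·Q·ΔS·θ_c gives V = 0.464 × 2820 × (804 − 11.3) × 8.11 / 1830 = 4597 m³.
Wasting from the aeration tank: Q_w = V / θ_c = 4597 / 8.11 = 566.8 m³/d.

Q_w ≈ 567 m³/d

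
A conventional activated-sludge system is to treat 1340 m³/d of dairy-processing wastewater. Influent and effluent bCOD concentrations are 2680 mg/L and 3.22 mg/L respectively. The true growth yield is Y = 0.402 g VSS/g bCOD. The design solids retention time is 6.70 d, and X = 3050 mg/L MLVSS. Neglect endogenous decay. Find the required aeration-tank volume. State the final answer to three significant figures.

V ≈ 3170 m³

With k_d = 0 the design equation reduces to V = Y Q (S₀−S) θ_c / X = 0.402 × 1340 × (2680 − 3.22) × 6.70 / 3050 = 3168 m³.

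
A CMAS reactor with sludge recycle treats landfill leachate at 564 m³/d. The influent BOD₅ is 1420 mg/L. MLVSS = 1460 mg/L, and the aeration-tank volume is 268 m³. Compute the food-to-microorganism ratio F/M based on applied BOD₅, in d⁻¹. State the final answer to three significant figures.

F/M ≈ 2.05 d⁻¹

F/M = applied load / biomass = Q·S₀/(V·X) = 564 × 1420 / (268.0 × 1460) = 2.047 d⁻¹.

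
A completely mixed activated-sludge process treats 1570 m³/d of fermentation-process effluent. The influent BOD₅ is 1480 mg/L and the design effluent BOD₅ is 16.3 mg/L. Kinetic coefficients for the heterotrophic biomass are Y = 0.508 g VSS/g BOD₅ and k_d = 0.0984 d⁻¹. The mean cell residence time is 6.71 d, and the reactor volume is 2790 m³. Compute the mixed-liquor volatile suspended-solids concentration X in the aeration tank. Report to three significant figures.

X ≈ 1690 mg/L

X = Y·Q·ΔS·θ_c / [V·(1 + k_d θ_c)] = 0.508 × 1570 × (1480 − 16.3) × 6.71 / [2790 × (1 + 0.0984 × 6.71)] = 1691 mg/L.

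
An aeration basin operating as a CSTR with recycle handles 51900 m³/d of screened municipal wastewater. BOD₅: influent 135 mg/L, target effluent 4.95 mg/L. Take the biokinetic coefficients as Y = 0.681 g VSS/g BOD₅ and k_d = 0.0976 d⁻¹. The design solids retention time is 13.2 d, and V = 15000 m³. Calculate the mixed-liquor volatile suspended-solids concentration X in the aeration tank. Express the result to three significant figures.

X ≈ 1770 mg/L

Solving the biomass balance for X: X = Y Q (S₀−S) θ_c / [V (1+k_d θ_c)] = 0.681 × 51900 × (135 − 4.95) × 13.2 / [15000 × (1 + 0.0976 × 13.2)] = 1768 mg/L.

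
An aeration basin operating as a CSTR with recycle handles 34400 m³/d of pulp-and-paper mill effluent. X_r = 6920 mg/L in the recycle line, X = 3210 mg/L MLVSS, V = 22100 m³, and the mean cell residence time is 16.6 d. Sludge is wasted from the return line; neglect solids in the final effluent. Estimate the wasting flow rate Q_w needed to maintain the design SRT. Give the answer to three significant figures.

Wasting from the return line (neglecting effluent solids): Q_w = V·X / (θ_c·X_r) = 22100 × 3210 / (16.6 × 6920) = 617.6 m³/d.

Q_w ≈ 618 m³/d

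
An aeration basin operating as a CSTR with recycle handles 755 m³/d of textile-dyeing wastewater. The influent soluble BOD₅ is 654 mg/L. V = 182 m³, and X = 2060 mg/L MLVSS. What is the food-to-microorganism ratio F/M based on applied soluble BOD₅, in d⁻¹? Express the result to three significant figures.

F/M ≈ 1.32 d⁻¹

F/M = Q·S₀ / (V·X) = 755 × 654 / (182.0 × 2060) = 1.317 g soluble BOD₅·(g VSS·d)⁻¹.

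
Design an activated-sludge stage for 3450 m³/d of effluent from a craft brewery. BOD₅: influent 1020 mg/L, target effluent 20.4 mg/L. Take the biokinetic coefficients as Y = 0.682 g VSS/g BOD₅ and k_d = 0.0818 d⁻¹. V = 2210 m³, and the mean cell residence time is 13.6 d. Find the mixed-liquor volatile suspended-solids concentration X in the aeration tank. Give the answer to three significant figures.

X ≈ 6850 mg/L

Solving the biomass balance for X: X = Y Q (S₀−S) θ_c / [V (1+k_d θ_c)] = 0.682 × 3450 × (1020 − 20.4) × 13.6 / [2210 × (1 + 0.0818 × 13.6)] = 6851 mg/L.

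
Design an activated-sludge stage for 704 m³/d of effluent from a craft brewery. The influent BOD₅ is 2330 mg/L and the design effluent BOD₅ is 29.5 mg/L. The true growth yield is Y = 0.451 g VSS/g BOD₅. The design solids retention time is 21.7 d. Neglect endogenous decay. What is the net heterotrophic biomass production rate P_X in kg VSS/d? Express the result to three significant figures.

P_X ≈ 730 kg VSS/d

Since k_d ≈ 0, Y_obs = Y = 0.451 g VSS/g BOD₅.
ΔS = 2330 − 29.5 = 2300 mg/L, so the substrate removal rate is 704 × 2300/1000 = 1620 kg BOD₅/d.
Net biomass production P_X = Y_obs × Q·(S₀ − S) = 0.4510 × 1620 = 730.4 kg VSS/d.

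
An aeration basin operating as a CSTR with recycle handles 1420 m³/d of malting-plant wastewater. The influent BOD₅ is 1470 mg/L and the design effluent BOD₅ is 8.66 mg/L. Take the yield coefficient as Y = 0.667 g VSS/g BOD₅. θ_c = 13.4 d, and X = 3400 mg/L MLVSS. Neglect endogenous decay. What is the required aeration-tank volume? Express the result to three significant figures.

V·X = Y·Q·ΔS·θ_c gives V = 0.667 × 1420 × (1470 − 8.66) × 13.4 / 3400 = 5455 m³.

V ≈ 5450 m³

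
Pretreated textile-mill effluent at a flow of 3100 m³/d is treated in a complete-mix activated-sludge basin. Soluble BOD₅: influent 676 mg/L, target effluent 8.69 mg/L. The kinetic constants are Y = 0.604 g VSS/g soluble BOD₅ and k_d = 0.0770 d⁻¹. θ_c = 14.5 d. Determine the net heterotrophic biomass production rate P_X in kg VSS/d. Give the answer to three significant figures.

P_X ≈ 590 kg VSS/d

Correct the yield for decay: Y_obs = Y/(1 + k_d θ_c) = 0.604 / (1 + 0.0770 × 14.5) = 0.604 / 2.117 = 0.2854.
ΔS = 676 − 8.69 = 667.3 mg/L, so the substrate removal rate is 3100 × 667.3/1000 = 2069 kg soluble BOD₅/d.
Biomass produced: P_X = Y_obs·Q·ΔS = 0.2854 × 2069 ≈ 590.3 kg VSS/d.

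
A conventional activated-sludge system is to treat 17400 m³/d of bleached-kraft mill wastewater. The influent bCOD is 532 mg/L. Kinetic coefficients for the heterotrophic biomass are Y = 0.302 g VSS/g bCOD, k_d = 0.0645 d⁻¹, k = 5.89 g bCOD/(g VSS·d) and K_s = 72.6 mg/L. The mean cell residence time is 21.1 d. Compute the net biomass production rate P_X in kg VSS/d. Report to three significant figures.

From the Monod/SRT balance for a CMAS, S = K_s·(1+k_d θ_c)/[θ_c·(Y k − k_d) − 1] = 72.6 × (1 + 0.0645 × 21.1) / [21.1 × (0.302 × 5.89 − 0.0645) − 1] = 171.4 / 35.17 = 4.873 mg/L.
Observed yield with endogenous decay: Y_obs = Y / (1 + k_d·θ_c) = 0.302 / (1 + 0.0645 × 21.1) = 0.302 / 2.361 = 0.1279 g VSS/g bCOD.
Substrate removed = Q·(S₀ − S) = 17400 m³/d × (532 − 4.87) g/m³ = 9.17×10^6 g/d = 9172 kg/d.
So the net sludge growth is P_X = 0.1279 × 9172 = 1173 kg VSS/d.

P_X ≈ 1170 kg VSS/d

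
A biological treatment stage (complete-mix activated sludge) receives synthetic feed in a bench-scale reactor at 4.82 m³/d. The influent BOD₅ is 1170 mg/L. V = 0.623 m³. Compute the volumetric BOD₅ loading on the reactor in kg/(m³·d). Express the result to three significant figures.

L_v ≈ 9.05 kg BOD₅/(m³·d)

Volumetric loading L_v = Q·S₀ / V = 4.82 × 1170 g/m³ / 0.6230 m³ = 9052 g/(m³·d) = 9.052 kg BOD₅/(m³·d).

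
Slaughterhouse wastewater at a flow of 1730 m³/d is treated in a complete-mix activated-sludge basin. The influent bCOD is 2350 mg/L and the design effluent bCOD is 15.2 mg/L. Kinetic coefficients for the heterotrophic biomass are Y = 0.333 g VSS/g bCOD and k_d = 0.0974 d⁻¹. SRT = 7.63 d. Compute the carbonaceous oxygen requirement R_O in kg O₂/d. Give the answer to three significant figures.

R_O ≈ 2940 kg O₂/d

Y_obs = Y / (1 + k_d θ_c) = 0.333 / (1 + 0.0974 × 7.63) = 0.333 / 1.743 = 0.1910.
ΔS = 2350 − 15.2 = 2335 mg/L, so the substrate removal rate is 1730 × 2335/1000 = 4039 kg bCOD/d.
P_X = Y_obs·Q·(S₀ − S) = 0.1910 × 4039 = 771.6 kg VSS/d.
R_O = Q·(S₀ − S) − 1.42·P_X = 4039 − 1.42 × 771.6 = 2944 kg O₂/d.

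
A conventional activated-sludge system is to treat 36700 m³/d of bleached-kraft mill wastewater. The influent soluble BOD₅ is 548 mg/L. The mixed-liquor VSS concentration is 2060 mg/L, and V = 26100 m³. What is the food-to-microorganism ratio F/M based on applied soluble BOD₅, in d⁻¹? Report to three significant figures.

F/M ≈ 0.374 d⁻¹

F/M = applied load / biomass = Q·S₀/(V·X) = 36700 × 548 / (26100 × 2060) = 0.3741 d⁻¹.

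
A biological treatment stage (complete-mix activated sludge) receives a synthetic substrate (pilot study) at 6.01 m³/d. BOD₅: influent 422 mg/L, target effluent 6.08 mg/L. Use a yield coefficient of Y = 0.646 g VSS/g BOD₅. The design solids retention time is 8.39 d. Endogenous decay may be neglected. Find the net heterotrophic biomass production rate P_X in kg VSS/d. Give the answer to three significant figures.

With endogenous decay neglected, the observed yield equals the true yield: Y_obs = Y = 0.646 g VSS/g BOD₅.
Mass of BOD₅ removed per day: Q(S₀ − S) = 6.01 × 415.9 g/m³ = 2.500 kg/d.
So the net sludge growth is P_X = 0.6460 × 2.500 = 1.615 kg VSS/d.

P_X ≈ 1.61 kg VSS/d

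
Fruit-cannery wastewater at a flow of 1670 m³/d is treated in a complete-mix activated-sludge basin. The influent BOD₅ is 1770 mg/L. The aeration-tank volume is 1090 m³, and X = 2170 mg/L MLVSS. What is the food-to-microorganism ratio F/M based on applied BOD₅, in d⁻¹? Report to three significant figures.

Food-to-microorganism ratio F/M = Q S₀ / (V X) = 1670 × 1770 / (1090 × 2170) = 1.250 d⁻¹.

F/M ≈ 1.25 d⁻¹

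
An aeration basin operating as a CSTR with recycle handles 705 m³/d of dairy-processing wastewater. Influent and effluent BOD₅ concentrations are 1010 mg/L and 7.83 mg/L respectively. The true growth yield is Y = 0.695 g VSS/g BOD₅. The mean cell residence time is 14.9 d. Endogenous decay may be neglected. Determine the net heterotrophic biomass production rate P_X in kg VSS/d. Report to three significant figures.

P_X ≈ 491 kg VSS/d

With endogenous decay neglected, the observed yield equals the true yield: Y_obs = Y = 0.695 g VSS/g BOD₅.
Mass of BOD₅ removed per day: Q(S₀ − S) = 705 × 1002 g/m³ = 706.5 kg/d.
Biomass produced: P_X = Y_obs·Q·ΔS = 0.6950 × 706.5 ≈ 491.0 kg VSS/d.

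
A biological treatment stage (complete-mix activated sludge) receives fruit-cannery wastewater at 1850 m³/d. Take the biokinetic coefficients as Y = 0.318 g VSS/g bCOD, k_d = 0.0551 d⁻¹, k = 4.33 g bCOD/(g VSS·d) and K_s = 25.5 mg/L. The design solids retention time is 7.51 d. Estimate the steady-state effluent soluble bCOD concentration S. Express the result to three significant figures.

From the Monod/SRT balance for a CMAS, S = K_s·(1+k_d θ_c)/[θ_c·(Y k − k_d) − 1] = 25.5 × (1 + 0.0551 × 7.51) / [7.51 × (0.318 × 4.33 − 0.0551) − 1] = 36.05 / 8.927 = 4.039 mg/L.

S ≈ 4.04 mg/L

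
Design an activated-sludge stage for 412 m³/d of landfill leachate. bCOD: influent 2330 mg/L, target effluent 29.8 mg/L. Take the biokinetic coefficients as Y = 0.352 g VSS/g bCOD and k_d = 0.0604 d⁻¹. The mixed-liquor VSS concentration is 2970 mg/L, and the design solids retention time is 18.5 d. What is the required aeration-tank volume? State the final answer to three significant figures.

Steady-state biomass mass balance: V·X·(1 + k_d·θ_c) = Y·Q·(S₀ − S)·θ_c, so V = 0.352 × 412 × (2330 − 29.8) × 18.5 / [2970 × (1 + 0.0604 × 18.5)] = 6.17×10^6 / 6289 = 981.3 m³.

V ≈ 981 m³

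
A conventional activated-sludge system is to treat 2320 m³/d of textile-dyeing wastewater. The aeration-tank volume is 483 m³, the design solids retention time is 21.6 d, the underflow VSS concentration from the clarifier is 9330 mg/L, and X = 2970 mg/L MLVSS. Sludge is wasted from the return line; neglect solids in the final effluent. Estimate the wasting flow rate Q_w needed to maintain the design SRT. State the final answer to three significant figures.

Q_w = (V·X)/(θ_c X_r) = 483.0 × 2970 / (21.6 × 9330) = 7.118 m³/d.

Q_w ≈ 7.12 m³/d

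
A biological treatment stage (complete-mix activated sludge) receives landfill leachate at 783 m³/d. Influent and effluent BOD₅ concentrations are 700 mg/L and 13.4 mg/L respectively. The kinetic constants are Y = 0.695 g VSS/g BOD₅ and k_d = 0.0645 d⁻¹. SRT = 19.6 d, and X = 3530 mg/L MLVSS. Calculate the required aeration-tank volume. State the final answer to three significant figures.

V ≈ 916 m³

Rearranging the biomass balance for a CMAS with decay, V = Y·Q·ΔS·θ_c / [X·(1+k_d θ_c)] = 0.695 × 783 × (700 − 13.4) × 19.6 / [3530 × (1 + 0.0645 × 19.6)] = 7.32×10^6 / 7993 = 916.3 m³.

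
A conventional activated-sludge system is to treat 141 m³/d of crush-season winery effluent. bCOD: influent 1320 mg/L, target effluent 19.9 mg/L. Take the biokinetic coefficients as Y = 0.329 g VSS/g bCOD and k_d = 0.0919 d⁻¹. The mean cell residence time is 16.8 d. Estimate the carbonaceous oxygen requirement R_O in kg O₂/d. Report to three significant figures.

Y_obs = Y / (1 + k_d θ_c) = 0.329 / (1 + 0.0919 × 16.8) = 0.329 / 2.544 = 0.1293.
Substrate removed = Q·(S₀ − S) = 141 m³/d × (1320 − 19.9) g/m³ = 1.83×10^5 g/d = 183.3 kg/d.
Net sludge production P_X = 0.1293 × 183.3 = 23.71 kg VSS/d.
R_O = Q·ΔS − 1.42 P_X = 183.3 − 33.66 = 149.6 kg O₂/d.

R_O ≈ 150 kg O₂/d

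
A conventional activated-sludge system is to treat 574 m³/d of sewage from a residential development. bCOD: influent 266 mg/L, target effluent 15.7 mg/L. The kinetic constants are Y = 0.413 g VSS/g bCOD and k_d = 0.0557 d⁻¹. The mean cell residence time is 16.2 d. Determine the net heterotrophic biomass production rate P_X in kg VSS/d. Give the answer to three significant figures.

Observed yield with endogenous decay: Y_obs = Y / (1 + k_d·θ_c) = 0.413 / (1 + 0.0557 × 16.2) = 0.413 / 1.902 = 0.2171 g VSS/g bCOD.
Q·(S₀ − S) = 574 × (266 − 15.7) × 10⁻³ = 143.7 kg/d removed.
P_X = Y_obs · Q(S₀ − S) = 0.2171 × 143.7 = 31.19 kg VSS/d.

P_X ≈ 31.2 kg VSS/d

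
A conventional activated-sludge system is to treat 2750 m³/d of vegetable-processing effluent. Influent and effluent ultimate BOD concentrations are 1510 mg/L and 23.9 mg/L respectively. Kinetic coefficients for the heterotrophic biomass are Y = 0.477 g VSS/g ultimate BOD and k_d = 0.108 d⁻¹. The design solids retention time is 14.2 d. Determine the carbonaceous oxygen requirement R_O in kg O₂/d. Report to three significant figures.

R_O ≈ 2990 kg O₂/d

Correct the yield for decay: Y_obs = Y/(1 + k_d θ_c) = 0.477 / (1 + 0.108 × 14.2) = 0.477 / 2.534 = 0.1883.
Mass of ultimate BOD removed per day: Q(S₀ − S) = 2750 × 1486 g/m³ = 4087 kg/d.
Net sludge production P_X = 0.1883 × 4087 = 769.4 kg VSS/d.
R_O = Q·(S₀ − S) − 1.42·P_X = 4087 − 1.42 × 769.4 = 2994 kg O₂/d.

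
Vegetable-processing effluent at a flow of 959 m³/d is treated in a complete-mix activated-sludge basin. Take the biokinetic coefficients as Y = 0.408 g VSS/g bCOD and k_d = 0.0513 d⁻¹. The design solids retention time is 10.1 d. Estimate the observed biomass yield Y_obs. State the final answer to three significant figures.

Correct the yield for decay: Y_obs = Y/(1 + k_d θ_c) = 0.408 / (1 + 0.0513 × 10.1) = 0.408 / 1.518 = 0.2688.

Y_obs ≈ 0.269 g VSS/g bCOD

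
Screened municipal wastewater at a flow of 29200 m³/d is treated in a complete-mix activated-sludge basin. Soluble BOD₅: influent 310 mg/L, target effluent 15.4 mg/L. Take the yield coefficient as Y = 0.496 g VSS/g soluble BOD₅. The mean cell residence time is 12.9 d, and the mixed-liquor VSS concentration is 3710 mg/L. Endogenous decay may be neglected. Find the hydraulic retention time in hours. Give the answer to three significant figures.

Biomass mass balance (decay neglected): V·X = Y·Q·(S₀ − S)·θ_c, so V = 0.496 × 29200 × (310 − 15.4) × 12.9 / 3710 = 14836 m³.
HRT = V/Q = 14836 m³ / 29200 m³·d⁻¹ = 0.5081 d × 24 = 12.19 h.

τ ≈ 12.2 h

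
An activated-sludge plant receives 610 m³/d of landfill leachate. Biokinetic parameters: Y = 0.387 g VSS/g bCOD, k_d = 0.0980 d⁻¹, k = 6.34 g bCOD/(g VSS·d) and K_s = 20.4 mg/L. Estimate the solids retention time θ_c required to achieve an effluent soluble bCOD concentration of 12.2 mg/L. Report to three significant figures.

θ_c ≈ 1.22 d

At the target effluent, Y k S/(K_s+S) = 0.387×6.34×12.2/32.60 = 0.9182 d⁻¹.
Then 1/θ_c = μ − k_d = 0.9182 − 0.0980 = 0.8202 d⁻¹, giving θ_c = 1.219 d.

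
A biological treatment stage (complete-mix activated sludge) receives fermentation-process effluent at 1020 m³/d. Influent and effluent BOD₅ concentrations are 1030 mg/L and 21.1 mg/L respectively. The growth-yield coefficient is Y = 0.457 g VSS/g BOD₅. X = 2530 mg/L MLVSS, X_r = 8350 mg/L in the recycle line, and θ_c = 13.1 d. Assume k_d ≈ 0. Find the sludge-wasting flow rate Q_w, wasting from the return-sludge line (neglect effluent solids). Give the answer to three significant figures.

Q_w ≈ 56.3 m³/d

V·X = Y·Q·ΔS·θ_c gives V = 0.457 × 1020 × (1030 − 21.1) × 13.1 / 2530 = 2435 m³.
Q_w = (V·X)/(θ_c X_r) = 2435 × 2530 / (13.1 × 8350) = 56.32 m³/d.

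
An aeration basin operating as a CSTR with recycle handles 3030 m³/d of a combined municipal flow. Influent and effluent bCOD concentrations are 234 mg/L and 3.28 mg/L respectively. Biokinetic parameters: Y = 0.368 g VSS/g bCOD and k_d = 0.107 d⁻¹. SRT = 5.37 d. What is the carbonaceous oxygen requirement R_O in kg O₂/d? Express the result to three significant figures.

The observed yield is Y_obs = Y/(1 + k_d·θ_c) = 0.368 / (1 + 0.107 × 5.37) = 0.368 / 1.575 = 0.2337 g VSS per g bCOD removed.
Mass of bCOD removed per day: Q(S₀ − S) = 3030 × 230.7 g/m³ = 699.1 kg/d.
Biomass synthesised: P_X = Y_obs × 699.1 = 163.4 kg VSS/d.
Carbonaceous O₂ demand = substrate oxidised − cell-mass equivalent = 699.1 − 1.42 × 163.4 = 467.1 kg O₂/d.

R_O ≈ 467 kg O₂/d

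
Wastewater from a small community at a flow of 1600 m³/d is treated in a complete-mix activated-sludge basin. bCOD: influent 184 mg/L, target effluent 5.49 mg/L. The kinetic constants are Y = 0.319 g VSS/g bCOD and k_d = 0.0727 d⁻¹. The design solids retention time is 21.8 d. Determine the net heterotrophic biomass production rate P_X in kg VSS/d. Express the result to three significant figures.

P_X ≈ 35.2 kg VSS/d

The observed yield is Y_obs = Y/(1 + k_d·θ_c) = 0.319 / (1 + 0.0727 × 21.8) = 0.319 / 2.585 = 0.1234 g VSS per g bCOD removed.
Substrate removed = Q·(S₀ − S) = 1600 m³/d × (184 − 5.49) g/m³ = 2.86×10^5 g/d = 285.6 kg/d.
So the net sludge growth is P_X = 0.1234 × 285.6 = 35.25 kg VSS/d.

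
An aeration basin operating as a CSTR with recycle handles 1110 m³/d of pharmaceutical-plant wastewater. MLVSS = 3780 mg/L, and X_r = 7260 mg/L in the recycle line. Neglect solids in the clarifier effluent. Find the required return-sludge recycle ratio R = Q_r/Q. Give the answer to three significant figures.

R ≈ 1.09

Solids balance on the clarifier gives (1+R)X = R·X_r, so R = X/(X_r − X) = 3780 / (7260 − 3780) = 1.086.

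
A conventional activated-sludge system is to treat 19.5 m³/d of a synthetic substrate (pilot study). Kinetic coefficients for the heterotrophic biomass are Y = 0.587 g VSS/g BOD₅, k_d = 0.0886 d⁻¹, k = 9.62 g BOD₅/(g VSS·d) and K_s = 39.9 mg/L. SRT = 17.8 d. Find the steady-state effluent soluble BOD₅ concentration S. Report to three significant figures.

S ≈ 1.05 mg/L

From the Monod/SRT balance for a CMAS, S = K_s·(1+k_d θ_c)/[θ_c·(Y k − k_d) − 1] = 39.9 × (1 + 0.0886 × 17.8) / [17.8 × (0.587 × 9.62 − 0.0886) − 1] = 102.8 / 97.94 = 1.050 mg/L.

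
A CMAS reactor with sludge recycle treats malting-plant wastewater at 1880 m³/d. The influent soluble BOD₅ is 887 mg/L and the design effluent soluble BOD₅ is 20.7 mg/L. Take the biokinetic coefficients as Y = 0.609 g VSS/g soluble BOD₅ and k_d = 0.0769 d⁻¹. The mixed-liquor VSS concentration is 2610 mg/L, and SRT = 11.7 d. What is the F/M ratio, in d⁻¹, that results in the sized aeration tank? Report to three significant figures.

Rearranging the biomass balance for a CMAS with decay, V = Y·Q·ΔS·θ_c / [X·(1+k_d θ_c)] = 0.609 × 1880 × (887 − 20.7) × 11.7 / [2610 × (1 + 0.0769 × 11.7)] = 1.16×10^7 / 4958 = 2340 m³.
Food-to-microorganism ratio F/M = Q S₀ / (V X) = 1880 × 887 / (2340 × 2610) = 0.2730 d⁻¹.

F/M ≈ 0.273 d⁻¹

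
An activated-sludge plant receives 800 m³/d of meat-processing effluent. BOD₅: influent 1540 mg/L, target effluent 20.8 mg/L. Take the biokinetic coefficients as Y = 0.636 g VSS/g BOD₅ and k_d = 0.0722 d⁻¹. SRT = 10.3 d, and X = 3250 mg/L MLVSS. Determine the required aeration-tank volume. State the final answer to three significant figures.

V ≈ 1400 m³

Steady-state biomass mass balance: V·X·(1 + k_d·θ_c) = Y·Q·(S₀ − S)·θ_c, so V = 0.636 × 800 × (1540 − 20.8) × 10.3 / [3250 × (1 + 0.0722 × 10.3)] = 7.96×10^6 / 5667 = 1405 m³.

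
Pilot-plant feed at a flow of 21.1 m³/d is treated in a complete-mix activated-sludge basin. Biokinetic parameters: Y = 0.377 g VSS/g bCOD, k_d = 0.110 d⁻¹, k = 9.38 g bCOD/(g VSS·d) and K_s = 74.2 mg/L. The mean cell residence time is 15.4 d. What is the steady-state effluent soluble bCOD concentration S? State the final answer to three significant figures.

S ≈ 3.86 mg/L

For a completely mixed reactor with recycle the Lawrence–McCarty relation gives S = K_s·(1 + k_d·θ_c) / [θ_c·(Y·k − k_d) − 1] = 74.2 × (1 + 0.110 × 15.4) / [15.4 × (0.377 × 9.38 − 0.110) − 1] = 199.9 / 51.76 = 3.862 mg/L.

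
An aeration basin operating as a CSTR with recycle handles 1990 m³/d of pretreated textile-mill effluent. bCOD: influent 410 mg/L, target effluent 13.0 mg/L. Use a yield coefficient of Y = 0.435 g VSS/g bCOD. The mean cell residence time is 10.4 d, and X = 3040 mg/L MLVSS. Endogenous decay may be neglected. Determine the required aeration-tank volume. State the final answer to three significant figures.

V·X = Y·Q·ΔS·θ_c gives V = 0.435 × 1990 × (410 − 13.0) × 10.4 / 3040 = 1176 m³.

V ≈ 1180 m³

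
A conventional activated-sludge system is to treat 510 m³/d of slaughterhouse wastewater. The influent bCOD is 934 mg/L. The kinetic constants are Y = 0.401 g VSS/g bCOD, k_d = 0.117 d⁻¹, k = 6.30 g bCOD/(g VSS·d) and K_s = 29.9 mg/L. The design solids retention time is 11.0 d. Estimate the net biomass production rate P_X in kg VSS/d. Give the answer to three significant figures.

For a completely mixed reactor with recycle the Lawrence–McCarty relation gives S = K_s·(1 + k_d·θ_c) / [θ_c·(Y·k − k_d) − 1] = 29.9 × (1 + 0.117 × 11.0) / [11.0 × (0.401 × 6.30 − 0.117) − 1] = 68.38 / 25.50 = 2.681 mg/L.
Correct the yield for decay: Y_obs = Y/(1 + k_d θ_c) = 0.401 / (1 + 0.117 × 11.0) = 0.401 / 2.287 = 0.1753.
ΔS = 934 − 2.68 = 931.3 mg/L, so the substrate removal rate is 510 × 931.3/1000 = 475.0 kg bCOD/d.
So the net sludge growth is P_X = 0.1753 × 475.0 = 83.28 kg VSS/d.

P_X ≈ 83.3 kg VSS/d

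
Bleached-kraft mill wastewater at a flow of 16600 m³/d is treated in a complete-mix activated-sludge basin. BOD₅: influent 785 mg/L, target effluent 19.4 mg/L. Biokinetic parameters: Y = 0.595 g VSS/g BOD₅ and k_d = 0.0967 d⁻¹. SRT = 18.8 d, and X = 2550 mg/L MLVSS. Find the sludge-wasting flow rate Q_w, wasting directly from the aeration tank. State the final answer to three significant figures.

From the SRT design equation V = Y Q (S₀−S) θ_c / [X (1 + k_d θ_c)] = 0.595 × 16600 × (785 − 19.4) × 18.8 / [2550 × (1 + 0.0967 × 18.8)] = 1.42×10^8 / 7186 = 19784 m³.
With mixed-liquor wasting, θ_c = V/Q_w, so Q_w = V/θ_c = 19784/18.8 = 1052 m³/d.

Q_w ≈ 1050 m³/d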